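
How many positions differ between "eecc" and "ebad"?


Comparing "eecc" and "ebad" position by position:
  Position 0: 'e' vs 'e' => same
  Position 1: 'e' vs 'b' => DIFFER
  Position 2: 'c' vs 'a' => DIFFER
  Position 3: 'c' vs 'd' => DIFFER
Positions that differ: 3

3


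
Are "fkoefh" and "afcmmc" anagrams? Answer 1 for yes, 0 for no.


Strings: "fkoefh", "afcmmc"
Sorted first:  effhko
Sorted second: accfmm
Differ at position 0: 'e' vs 'a' => not anagrams

0


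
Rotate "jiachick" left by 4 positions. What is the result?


Input: "jiachick", rotate left by 4
First 4 characters: "jiac"
Remaining characters: "hick"
Concatenate remaining + first: "hick" + "jiac" = "hickjiac"

hickjiac


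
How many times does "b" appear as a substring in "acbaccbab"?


Searching for "b" in "acbaccbab"
Scanning each position:
  Position 0: "a" => no
  Position 1: "c" => no
  Position 2: "b" => MATCH
  Position 3: "a" => no
  Position 4: "c" => no
  Position 5: "c" => no
  Position 6: "b" => MATCH
  Position 7: "a" => no
  Position 8: "b" => MATCH
Total occurrences: 3

3


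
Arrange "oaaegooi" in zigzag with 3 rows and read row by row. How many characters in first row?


Zigzag "oaaegooi" into 3 rows:
Placing characters:
  'o' => row 0
  'a' => row 1
  'a' => row 2
  'e' => row 1
  'g' => row 0
  'o' => row 1
  'o' => row 2
  'i' => row 1
Rows:
  Row 0: "og"
  Row 1: "aeoi"
  Row 2: "ao"
First row length: 2

2


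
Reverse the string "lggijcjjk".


Input: lggijcjjk
Reading characters right to left:
  Position 8: 'k'
  Position 7: 'j'
  Position 6: 'j'
  Position 5: 'c'
  Position 4: 'j'
  Position 3: 'i'
  Position 2: 'g'
  Position 1: 'g'
  Position 0: 'l'
Reversed: kjjcjiggl

kjjcjiggl


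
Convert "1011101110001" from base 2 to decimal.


Input: "1011101110001" in base 2
Positional expansion:
  Digit '1' (value 1) x 2^12 = 4096
  Digit '0' (value 0) x 2^11 = 0
  Digit '1' (value 1) x 2^10 = 1024
  Digit '1' (value 1) x 2^9 = 512
  Digit '1' (value 1) x 2^8 = 256
  Digit '0' (value 0) x 2^7 = 0
  Digit '1' (value 1) x 2^6 = 64
  Digit '1' (value 1) x 2^5 = 32
  Digit '1' (value 1) x 2^4 = 16
  Digit '0' (value 0) x 2^3 = 0
  Digit '0' (value 0) x 2^2 = 0
  Digit '0' (value 0) x 2^1 = 0
  Digit '1' (value 1) x 2^0 = 1
Sum = 6001

6001


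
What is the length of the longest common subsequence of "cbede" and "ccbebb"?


LCS of "cbede" and "ccbebb"
DP table:
           c    c    b    e    b    b
      0    0    0    0    0    0    0
  c   0    1    1    1    1    1    1
  b   0    1    1    2    2    2    2
  e   0    1    1    2    3    3    3
  d   0    1    1    2    3    3    3
  e   0    1    1    2    3    3    3
LCS length = dp[5][6] = 3

3


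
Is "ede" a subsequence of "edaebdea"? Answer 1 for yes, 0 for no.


Check if "ede" is a subsequence of "edaebdea"
Greedy scan:
  Position 0 ('e'): matches sub[0] = 'e'
  Position 1 ('d'): matches sub[1] = 'd'
  Position 2 ('a'): no match needed
  Position 3 ('e'): matches sub[2] = 'e'
  Position 4 ('b'): no match needed
  Position 5 ('d'): no match needed
  Position 6 ('e'): no match needed
  Position 7 ('a'): no match needed
All 3 characters matched => is a subsequence

1


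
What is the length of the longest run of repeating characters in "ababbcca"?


Input: "ababbcca"
Scanning for longest run:
  Position 1 ('b'): new char, reset run to 1
  Position 2 ('a'): new char, reset run to 1
  Position 3 ('b'): new char, reset run to 1
  Position 4 ('b'): continues run of 'b', length=2
  Position 5 ('c'): new char, reset run to 1
  Position 6 ('c'): continues run of 'c', length=2
  Position 7 ('a'): new char, reset run to 1
Longest run: 'b' with length 2

2


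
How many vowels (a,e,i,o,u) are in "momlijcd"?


Input: momlijcd
Checking each character:
  'm' at position 0: consonant
  'o' at position 1: vowel (running total: 1)
  'm' at position 2: consonant
  'l' at position 3: consonant
  'i' at position 4: vowel (running total: 2)
  'j' at position 5: consonant
  'c' at position 6: consonant
  'd' at position 7: consonant
Total vowels: 2

2


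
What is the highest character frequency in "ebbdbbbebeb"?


Input: ebbdbbbebeb
Character counts:
  'b': 7
  'd': 1
  'e': 3
Maximum frequency: 7

7


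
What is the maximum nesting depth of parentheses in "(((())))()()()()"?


Input: "(((())))()()()()"
Tracking depth:
  Position 0 '(': depth becomes 1
  Position 1 '(': depth becomes 2
  Position 2 '(': depth becomes 3
  Position 3 '(': depth becomes 4
  Position 4 ')': depth becomes 3
  Position 5 ')': depth becomes 2
  Position 6 ')': depth becomes 1
  Position 7 ')': depth becomes 0
  Position 8 '(': depth becomes 1
  Position 9 ')': depth becomes 0
  Position 10 '(': depth becomes 1
  Position 11 ')': depth becomes 0
  Position 12 '(': depth becomes 1
  Position 13 ')': depth becomes 0
  Position 14 '(': depth becomes 1
  Position 15 ')': depth becomes 0
Maximum depth reached: 4

4


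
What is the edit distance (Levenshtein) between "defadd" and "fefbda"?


Computing edit distance: "defadd" -> "fefbda"
DP table:
           f    e    f    b    d    a
      0    1    2    3    4    5    6
  d   1    1    2    3    4    4    5
  e   2    2    1    2    3    4    5
  f   3    2    2    1    2    3    4
  a   4    3    3    2    2    3    3
  d   5    4    4    3    3    2    3
  d   6    5    5    4    4    3    3
Edit distance = dp[6][6] = 3

3


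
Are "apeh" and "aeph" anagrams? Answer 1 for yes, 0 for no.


Strings: "apeh", "aeph"
Sorted first:  aehp
Sorted second: aehp
Sorted forms match => anagrams

1


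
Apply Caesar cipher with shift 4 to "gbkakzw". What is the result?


Caesar cipher: shift "gbkakzw" by 4
  'g' (pos 6) + 4 = pos 10 = 'k'
  'b' (pos 1) + 4 = pos 5 = 'f'
  'k' (pos 10) + 4 = pos 14 = 'o'
  'a' (pos 0) + 4 = pos 4 = 'e'
  'k' (pos 10) + 4 = pos 14 = 'o'
  'z' (pos 25) + 4 = pos 3 = 'd'
  'w' (pos 22) + 4 = pos 0 = 'a'
Result: kfoeoda

kfoeoda


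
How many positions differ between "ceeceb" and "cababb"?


Comparing "ceeceb" and "cababb" position by position:
  Position 0: 'c' vs 'c' => same
  Position 1: 'e' vs 'a' => DIFFER
  Position 2: 'e' vs 'b' => DIFFER
  Position 3: 'c' vs 'a' => DIFFER
  Position 4: 'e' vs 'b' => DIFFER
  Position 5: 'b' vs 'b' => same
Positions that differ: 4

4


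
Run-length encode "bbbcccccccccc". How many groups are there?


Input: bbbcccccccccc
Scanning for consecutive runs:
  Group 1: 'b' x 3 (positions 0-2)
  Group 2: 'c' x 10 (positions 3-12)
Total groups: 2

2


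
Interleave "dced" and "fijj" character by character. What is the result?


Interleaving "dced" and "fijj":
  Position 0: 'd' from first, 'f' from second => "df"
  Position 1: 'c' from first, 'i' from second => "ci"
  Position 2: 'e' from first, 'j' from second => "ej"
  Position 3: 'd' from first, 'j' from second => "dj"
Result: dfciejdj

dfciejdj


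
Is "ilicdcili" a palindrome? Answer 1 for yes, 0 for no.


Input: ilicdcili
Reversed: ilicdcili
  Compare pos 0 ('i') with pos 8 ('i'): match
  Compare pos 1 ('l') with pos 7 ('l'): match
  Compare pos 2 ('i') with pos 6 ('i'): match
  Compare pos 3 ('c') with pos 5 ('c'): match
Result: palindrome

1


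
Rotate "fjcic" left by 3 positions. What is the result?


Input: "fjcic", rotate left by 3
First 3 characters: "fjc"
Remaining characters: "ic"
Concatenate remaining + first: "ic" + "fjc" = "icfjc"

icfjc


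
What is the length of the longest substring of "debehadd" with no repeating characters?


Input: "debehadd"
Sliding window (track last position of each char):
  Position 0 ('d'): window [0,0] length 1 -- new best
  Position 1 ('e'): window [0,1] length 2 -- new best
  Position 2 ('b'): window [0,2] length 3 -- new best
  Position 3 ('e'): repeat (last at 1), move window start to 2
  Position 3 ('e'): window [2,3] length 2
  Position 4 ('h'): window [2,4] length 3
  Position 5 ('a'): window [2,5] length 4 -- new best
  Position 6 ('d'): window [2,6] length 5 -- new best
  Position 7 ('d'): repeat (last at 6), move window start to 7
  Position 7 ('d'): window [7,7] length 1
Longest substring with no repeats: "behad" with length 5

5


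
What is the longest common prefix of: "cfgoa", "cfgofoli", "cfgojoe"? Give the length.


Words: cfgoa, cfgofoli, cfgojoe
  Position 0: all 'c' => match
  Position 1: all 'f' => match
  Position 2: all 'g' => match
  Position 3: all 'o' => match
  Position 4: ('a', 'f', 'j') => mismatch, stop
LCP = "cfgo" (length 4)

4


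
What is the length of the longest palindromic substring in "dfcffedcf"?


Input: "dfcffedcf"
Checking substrings for palindromes:
  [1:4] "fcf" (len 3) => palindrome
  [3:5] "ff" (len 2) => palindrome
Longest palindromic substring: "fcf" with length 3

3


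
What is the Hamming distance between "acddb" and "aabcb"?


Comparing "acddb" and "aabcb" position by position:
  Position 0: 'a' vs 'a' => same
  Position 1: 'c' vs 'a' => differ
  Position 2: 'd' vs 'b' => differ
  Position 3: 'd' vs 'c' => differ
  Position 4: 'b' vs 'b' => same
Total differences (Hamming distance): 3

3


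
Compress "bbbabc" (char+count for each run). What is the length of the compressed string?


Input: bbbabc
Runs:
  'b' x 3 => "b3"
  'a' x 1 => "a1"
  'b' x 1 => "b1"
  'c' x 1 => "c1"
Compressed: "b3a1b1c1"
Compressed length: 8

8


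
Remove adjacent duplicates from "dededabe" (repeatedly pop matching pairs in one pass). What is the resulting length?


Input: dededabe
Stack-based adjacent duplicate removal:
  Read 'd': push. Stack: d
  Read 'e': push. Stack: de
  Read 'd': push. Stack: ded
  Read 'e': push. Stack: dede
  Read 'd': push. Stack: deded
  Read 'a': push. Stack: dededa
  Read 'b': push. Stack: dededab
  Read 'e': push. Stack: dededabe
Final stack: "dededabe" (length 8)

8


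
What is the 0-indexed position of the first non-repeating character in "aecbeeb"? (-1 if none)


Input: aecbeeb
Character frequencies:
  'a': 1
  'b': 2
  'c': 1
  'e': 3
Scanning left to right for freq == 1:
  Position 0 ('a'): unique! => answer = 0

0


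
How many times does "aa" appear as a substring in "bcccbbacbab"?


Searching for "aa" in "bcccbbacbab"
Scanning each position:
  Position 0: "bc" => no
  Position 1: "cc" => no
  Position 2: "cc" => no
  Position 3: "cb" => no
  Position 4: "bb" => no
  Position 5: "ba" => no
  Position 6: "ac" => no
  Position 7: "cb" => no
  Position 8: "ba" => no
  Position 9: "ab" => no
Total occurrences: 0

0


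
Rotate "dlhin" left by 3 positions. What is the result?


Input: "dlhin", rotate left by 3
First 3 characters: "dlh"
Remaining characters: "in"
Concatenate remaining + first: "in" + "dlh" = "indlh"

indlh


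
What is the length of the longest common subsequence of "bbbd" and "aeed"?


LCS of "bbbd" and "aeed"
DP table:
           a    e    e    d
      0    0    0    0    0
  b   0    0    0    0    0
  b   0    0    0    0    0
  b   0    0    0    0    0
  d   0    0    0    0    1
LCS length = dp[4][4] = 1

1


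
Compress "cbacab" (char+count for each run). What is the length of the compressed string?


Input: cbacab
Runs:
  'c' x 1 => "c1"
  'b' x 1 => "b1"
  'a' x 1 => "a1"
  'c' x 1 => "c1"
  'a' x 1 => "a1"
  'b' x 1 => "b1"
Compressed: "c1b1a1c1a1b1"
Compressed length: 12

12


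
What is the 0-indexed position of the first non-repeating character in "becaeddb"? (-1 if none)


Input: becaeddb
Character frequencies:
  'a': 1
  'b': 2
  'c': 1
  'd': 2
  'e': 2
Scanning left to right for freq == 1:
  Position 0 ('b'): freq=2, skip
  Position 1 ('e'): freq=2, skip
  Position 2 ('c'): unique! => answer = 2

2


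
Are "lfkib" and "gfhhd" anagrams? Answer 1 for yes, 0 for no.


Strings: "lfkib", "gfhhd"
Sorted first:  bfikl
Sorted second: dfghh
Differ at position 0: 'b' vs 'd' => not anagrams

0


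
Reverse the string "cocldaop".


Input: cocldaop
Reading characters right to left:
  Position 7: 'p'
  Position 6: 'o'
  Position 5: 'a'
  Position 4: 'd'
  Position 3: 'l'
  Position 2: 'c'
  Position 1: 'o'
  Position 0: 'c'
Reversed: poadlcoc

poadlcoc


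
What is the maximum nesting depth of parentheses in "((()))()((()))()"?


Input: "((()))()((()))()"
Tracking depth:
  Position 0 '(': depth becomes 1
  Position 1 '(': depth becomes 2
  Position 2 '(': depth becomes 3
  Position 3 ')': depth becomes 2
  Position 4 ')': depth becomes 1
  Position 5 ')': depth becomes 0
  Position 6 '(': depth becomes 1
  Position 7 ')': depth becomes 0
  Position 8 '(': depth becomes 1
  Position 9 '(': depth becomes 2
  Position 10 '(': depth becomes 3
  Position 11 ')': depth becomes 2
  Position 12 ')': depth becomes 1
  Position 13 ')': depth becomes 0
  Position 14 '(': depth becomes 1
  Position 15 ')': depth becomes 0
Maximum depth reached: 3

3


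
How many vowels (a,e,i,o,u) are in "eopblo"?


Input: eopblo
Checking each character:
  'e' at position 0: vowel (running total: 1)
  'o' at position 1: vowel (running total: 2)
  'p' at position 2: consonant
  'b' at position 3: consonant
  'l' at position 4: consonant
  'o' at position 5: vowel (running total: 3)
Total vowels: 3

3


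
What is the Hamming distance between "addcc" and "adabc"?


Comparing "addcc" and "adabc" position by position:
  Position 0: 'a' vs 'a' => same
  Position 1: 'd' vs 'd' => same
  Position 2: 'd' vs 'a' => differ
  Position 3: 'c' vs 'b' => differ
  Position 4: 'c' vs 'c' => same
Total differences (Hamming distance): 2

2


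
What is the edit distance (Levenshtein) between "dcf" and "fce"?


Computing edit distance: "dcf" -> "fce"
DP table:
           f    c    e
      0    1    2    3
  d   1    1    2    3
  c   2    2    1    2
  f   3    2    2    2
Edit distance = dp[3][3] = 2

2


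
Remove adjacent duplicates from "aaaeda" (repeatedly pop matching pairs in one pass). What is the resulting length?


Input: aaaeda
Stack-based adjacent duplicate removal:
  Read 'a': push. Stack: a
  Read 'a': matches stack top 'a' => pop. Stack: (empty)
  Read 'a': push. Stack: a
  Read 'e': push. Stack: ae
  Read 'd': push. Stack: aed
  Read 'a': push. Stack: aeda
Final stack: "aeda" (length 4)

4


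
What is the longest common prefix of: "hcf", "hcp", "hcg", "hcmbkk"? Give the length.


Words: hcf, hcp, hcg, hcmbkk
  Position 0: all 'h' => match
  Position 1: all 'c' => match
  Position 2: ('f', 'p', 'g', 'm') => mismatch, stop
LCP = "hc" (length 2)

2


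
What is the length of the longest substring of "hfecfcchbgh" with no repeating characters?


Input: "hfecfcchbgh"
Sliding window (track last position of each char):
  Position 0 ('h'): window [0,0] length 1 -- new best
  Position 1 ('f'): window [0,1] length 2 -- new best
  Position 2 ('e'): window [0,2] length 3 -- new best
  Position 3 ('c'): window [0,3] length 4 -- new best
  Position 4 ('f'): repeat (last at 1), move window start to 2
  Position 4 ('f'): window [2,4] length 3
  Position 5 ('c'): repeat (last at 3), move window start to 4
  Position 5 ('c'): window [4,5] length 2
  Position 6 ('c'): repeat (last at 5), move window start to 6
  Position 6 ('c'): window [6,6] length 1
  Position 7 ('h'): window [6,7] length 2
  Position 8 ('b'): window [6,8] length 3
  Position 9 ('g'): window [6,9] length 4
  Position 10 ('h'): repeat (last at 7), move window start to 8
  Position 10 ('h'): window [8,10] length 3
Longest substring with no repeats: "hfec" with length 4

4


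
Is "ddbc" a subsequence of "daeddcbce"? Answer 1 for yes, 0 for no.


Check if "ddbc" is a subsequence of "daeddcbce"
Greedy scan:
  Position 0 ('d'): matches sub[0] = 'd'
  Position 1 ('a'): no match needed
  Position 2 ('e'): no match needed
  Position 3 ('d'): matches sub[1] = 'd'
  Position 4 ('d'): no match needed
  Position 5 ('c'): no match needed
  Position 6 ('b'): matches sub[2] = 'b'
  Position 7 ('c'): matches sub[3] = 'c'
  Position 8 ('e'): no match needed
All 4 characters matched => is a subsequence

1


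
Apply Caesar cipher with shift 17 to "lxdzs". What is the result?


Caesar cipher: shift "lxdzs" by 17
  'l' (pos 11) + 17 = pos 2 = 'c'
  'x' (pos 23) + 17 = pos 14 = 'o'
  'd' (pos 3) + 17 = pos 20 = 'u'
  'z' (pos 25) + 17 = pos 16 = 'q'
  's' (pos 18) + 17 = pos 9 = 'j'
Result: couqj

couqj


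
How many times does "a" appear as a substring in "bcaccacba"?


Searching for "a" in "bcaccacba"
Scanning each position:
  Position 0: "b" => no
  Position 1: "c" => no
  Position 2: "a" => MATCH
  Position 3: "c" => no
  Position 4: "c" => no
  Position 5: "a" => MATCH
  Position 6: "c" => no
  Position 7: "b" => no
  Position 8: "a" => MATCH
Total occurrences: 3

3


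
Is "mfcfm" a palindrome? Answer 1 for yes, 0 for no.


Input: mfcfm
Reversed: mfcfm
  Compare pos 0 ('m') with pos 4 ('m'): match
  Compare pos 1 ('f') with pos 3 ('f'): match
Result: palindrome

1


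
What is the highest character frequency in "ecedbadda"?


Input: ecedbadda
Character counts:
  'a': 2
  'b': 1
  'c': 1
  'd': 3
  'e': 2
Maximum frequency: 3

3


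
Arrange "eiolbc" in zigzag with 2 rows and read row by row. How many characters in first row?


Zigzag "eiolbc" into 2 rows:
Placing characters:
  'e' => row 0
  'i' => row 1
  'o' => row 0
  'l' => row 1
  'b' => row 0
  'c' => row 1
Rows:
  Row 0: "eob"
  Row 1: "ilc"
First row length: 3

3


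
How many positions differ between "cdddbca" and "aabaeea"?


Comparing "cdddbca" and "aabaeea" position by position:
  Position 0: 'c' vs 'a' => DIFFER
  Position 1: 'd' vs 'a' => DIFFER
  Position 2: 'd' vs 'b' => DIFFER
  Position 3: 'd' vs 'a' => DIFFER
  Position 4: 'b' vs 'e' => DIFFER
  Position 5: 'c' vs 'e' => DIFFER
  Position 6: 'a' vs 'a' => same
Positions that differ: 6

6


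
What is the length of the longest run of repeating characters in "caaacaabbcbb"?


Input: "caaacaabbcbb"
Scanning for longest run:
  Position 1 ('a'): new char, reset run to 1
  Position 2 ('a'): continues run of 'a', length=2
  Position 3 ('a'): continues run of 'a', length=3
  Position 4 ('c'): new char, reset run to 1
  Position 5 ('a'): new char, reset run to 1
  Position 6 ('a'): continues run of 'a', length=2
  Position 7 ('b'): new char, reset run to 1
  Position 8 ('b'): continues run of 'b', length=2
  Position 9 ('c'): new char, reset run to 1
  Position 10 ('b'): new char, reset run to 1
  Position 11 ('b'): continues run of 'b', length=2
Longest run: 'a' with length 3

3


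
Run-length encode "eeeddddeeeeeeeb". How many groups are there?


Input: eeeddddeeeeeeeb
Scanning for consecutive runs:
  Group 1: 'e' x 3 (positions 0-2)
  Group 2: 'd' x 4 (positions 3-6)
  Group 3: 'e' x 7 (positions 7-13)
  Group 4: 'b' x 1 (positions 14-14)
Total groups: 4

4


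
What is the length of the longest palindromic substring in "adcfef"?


Input: "adcfef"
Checking substrings for palindromes:
  [3:6] "fef" (len 3) => palindrome
Longest palindromic substring: "fef" with length 3

3


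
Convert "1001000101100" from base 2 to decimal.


Input: "1001000101100" in base 2
Positional expansion:
  Digit '1' (value 1) x 2^12 = 4096
  Digit '0' (value 0) x 2^11 = 0
  Digit '0' (value 0) x 2^10 = 0
  Digit '1' (value 1) x 2^9 = 512
  Digit '0' (value 0) x 2^8 = 0
  Digit '0' (value 0) x 2^7 = 0
  Digit '0' (value 0) x 2^6 = 0
  Digit '1' (value 1) x 2^5 = 32
  Digit '0' (value 0) x 2^4 = 0
  Digit '1' (value 1) x 2^3 = 8
  Digit '1' (value 1) x 2^2 = 4
  Digit '0' (value 0) x 2^1 = 0
  Digit '0' (value 0) x 2^0 = 0
Sum = 4652

4652


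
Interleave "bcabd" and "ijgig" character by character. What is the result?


Interleaving "bcabd" and "ijgig":
  Position 0: 'b' from first, 'i' from second => "bi"
  Position 1: 'c' from first, 'j' from second => "cj"
  Position 2: 'a' from first, 'g' from second => "ag"
  Position 3: 'b' from first, 'i' from second => "bi"
  Position 4: 'd' from first, 'g' from second => "dg"
Result: bicjagbidg

bicjagbidg


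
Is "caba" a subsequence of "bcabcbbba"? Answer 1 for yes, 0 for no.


Check if "caba" is a subsequence of "bcabcbbba"
Greedy scan:
  Position 0 ('b'): no match needed
  Position 1 ('c'): matches sub[0] = 'c'
  Position 2 ('a'): matches sub[1] = 'a'
  Position 3 ('b'): matches sub[2] = 'b'
  Position 4 ('c'): no match needed
  Position 5 ('b'): no match needed
  Position 6 ('b'): no match needed
  Position 7 ('b'): no match needed
  Position 8 ('a'): matches sub[3] = 'a'
All 4 characters matched => is a subsequence

1


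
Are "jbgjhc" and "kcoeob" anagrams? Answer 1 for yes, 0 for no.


Strings: "jbgjhc", "kcoeob"
Sorted first:  bcghjj
Sorted second: bcekoo
Differ at position 2: 'g' vs 'e' => not anagrams

0


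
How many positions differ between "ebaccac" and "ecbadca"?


Comparing "ebaccac" and "ecbadca" position by position:
  Position 0: 'e' vs 'e' => same
  Position 1: 'b' vs 'c' => DIFFER
  Position 2: 'a' vs 'b' => DIFFER
  Position 3: 'c' vs 'a' => DIFFER
  Position 4: 'c' vs 'd' => DIFFER
  Position 5: 'a' vs 'c' => DIFFER
  Position 6: 'c' vs 'a' => DIFFER
Positions that differ: 6

6


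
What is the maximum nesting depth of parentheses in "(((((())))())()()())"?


Input: "(((((())))())()()())"
Tracking depth:
  Position 0 '(': depth becomes 1
  Position 1 '(': depth becomes 2
  Position 2 '(': depth becomes 3
  Position 3 '(': depth becomes 4
  Position 4 '(': depth becomes 5
  Position 5 '(': depth becomes 6
  Position 6 ')': depth becomes 5
  Position 7 ')': depth becomes 4
  Position 8 ')': depth becomes 3
  Position 9 ')': depth becomes 2
  Position 10 '(': depth becomes 3
  Position 11 ')': depth becomes 2
  Position 12 ')': depth becomes 1
  Position 13 '(': depth becomes 2
  Position 14 ')': depth becomes 1
  Position 15 '(': depth becomes 2
  Position 16 ')': depth becomes 1
  Position 17 '(': depth becomes 2
  Position 18 ')': depth becomes 1
  Position 19 ')': depth becomes 0
Maximum depth reached: 6

6


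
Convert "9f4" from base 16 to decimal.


Input: "9f4" in base 16
Positional expansion:
  Digit '9' (value 9) x 16^2 = 2304
  Digit 'f' (value 15) x 16^1 = 240
  Digit '4' (value 4) x 16^0 = 4
Sum = 2548

2548


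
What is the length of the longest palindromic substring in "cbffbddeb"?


Input: "cbffbddeb"
Checking substrings for palindromes:
  [1:5] "bffb" (len 4) => palindrome
  [2:4] "ff" (len 2) => palindrome
  [5:7] "dd" (len 2) => palindrome
Longest palindromic substring: "bffb" with length 4

4


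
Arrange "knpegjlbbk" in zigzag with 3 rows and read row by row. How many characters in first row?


Zigzag "knpegjlbbk" into 3 rows:
Placing characters:
  'k' => row 0
  'n' => row 1
  'p' => row 2
  'e' => row 1
  'g' => row 0
  'j' => row 1
  'l' => row 2
  'b' => row 1
  'b' => row 0
  'k' => row 1
Rows:
  Row 0: "kgb"
  Row 1: "nejbk"
  Row 2: "pl"
First row length: 3

3


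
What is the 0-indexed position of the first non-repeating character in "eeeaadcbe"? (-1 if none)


Input: eeeaadcbe
Character frequencies:
  'a': 2
  'b': 1
  'c': 1
  'd': 1
  'e': 4
Scanning left to right for freq == 1:
  Position 0 ('e'): freq=4, skip
  Position 1 ('e'): freq=4, skip
  Position 2 ('e'): freq=4, skip
  Position 3 ('a'): freq=2, skip
  Position 4 ('a'): freq=2, skip
  Position 5 ('d'): unique! => answer = 5

5


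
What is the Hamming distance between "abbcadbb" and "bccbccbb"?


Comparing "abbcadbb" and "bccbccbb" position by position:
  Position 0: 'a' vs 'b' => differ
  Position 1: 'b' vs 'c' => differ
  Position 2: 'b' vs 'c' => differ
  Position 3: 'c' vs 'b' => differ
  Position 4: 'a' vs 'c' => differ
  Position 5: 'd' vs 'c' => differ
  Position 6: 'b' vs 'b' => same
  Position 7: 'b' vs 'b' => same
Total differences (Hamming distance): 6

6


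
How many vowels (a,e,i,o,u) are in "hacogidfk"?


Input: hacogidfk
Checking each character:
  'h' at position 0: consonant
  'a' at position 1: vowel (running total: 1)
  'c' at position 2: consonant
  'o' at position 3: vowel (running total: 2)
  'g' at position 4: consonant
  'i' at position 5: vowel (running total: 3)
  'd' at position 6: consonant
  'f' at position 7: consonant
  'k' at position 8: consonant
Total vowels: 3

3


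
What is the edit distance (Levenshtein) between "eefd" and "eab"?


Computing edit distance: "eefd" -> "eab"
DP table:
           e    a    b
      0    1    2    3
  e   1    0    1    2
  e   2    1    1    2
  f   3    2    2    2
  d   4    3    3    3
Edit distance = dp[4][3] = 3

3


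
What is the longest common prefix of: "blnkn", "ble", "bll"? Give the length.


Words: blnkn, ble, bll
  Position 0: all 'b' => match
  Position 1: all 'l' => match
  Position 2: ('n', 'e', 'l') => mismatch, stop
LCP = "bl" (length 2)

2


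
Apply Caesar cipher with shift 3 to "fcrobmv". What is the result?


Caesar cipher: shift "fcrobmv" by 3
  'f' (pos 5) + 3 = pos 8 = 'i'
  'c' (pos 2) + 3 = pos 5 = 'f'
  'r' (pos 17) + 3 = pos 20 = 'u'
  'o' (pos 14) + 3 = pos 17 = 'r'
  'b' (pos 1) + 3 = pos 4 = 'e'
  'm' (pos 12) + 3 = pos 15 = 'p'
  'v' (pos 21) + 3 = pos 24 = 'y'
Result: ifurepy

ifurepy


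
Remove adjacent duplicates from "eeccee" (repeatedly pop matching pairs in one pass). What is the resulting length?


Input: eeccee
Stack-based adjacent duplicate removal:
  Read 'e': push. Stack: e
  Read 'e': matches stack top 'e' => pop. Stack: (empty)
  Read 'c': push. Stack: c
  Read 'c': matches stack top 'c' => pop. Stack: (empty)
  Read 'e': push. Stack: e
  Read 'e': matches stack top 'e' => pop. Stack: (empty)
Final stack: "" (length 0)

0


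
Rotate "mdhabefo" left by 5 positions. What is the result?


Input: "mdhabefo", rotate left by 5
First 5 characters: "mdhab"
Remaining characters: "efo"
Concatenate remaining + first: "efo" + "mdhab" = "efomdhab"

efomdhab


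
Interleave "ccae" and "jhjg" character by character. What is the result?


Interleaving "ccae" and "jhjg":
  Position 0: 'c' from first, 'j' from second => "cj"
  Position 1: 'c' from first, 'h' from second => "ch"
  Position 2: 'a' from first, 'j' from second => "aj"
  Position 3: 'e' from first, 'g' from second => "eg"
Result: cjchajeg

cjchajeg


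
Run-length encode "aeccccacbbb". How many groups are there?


Input: aeccccacbbb
Scanning for consecutive runs:
  Group 1: 'a' x 1 (positions 0-0)
  Group 2: 'e' x 1 (positions 1-1)
  Group 3: 'c' x 4 (positions 2-5)
  Group 4: 'a' x 1 (positions 6-6)
  Group 5: 'c' x 1 (positions 7-7)
  Group 6: 'b' x 3 (positions 8-10)
Total groups: 6

6


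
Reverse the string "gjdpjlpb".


Input: gjdpjlpb
Reading characters right to left:
  Position 7: 'b'
  Position 6: 'p'
  Position 5: 'l'
  Position 4: 'j'
  Position 3: 'p'
  Position 2: 'd'
  Position 1: 'j'
  Position 0: 'g'
Reversed: bpljpdjg

bpljpdjg


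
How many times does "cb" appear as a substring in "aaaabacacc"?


Searching for "cb" in "aaaabacacc"
Scanning each position:
  Position 0: "aa" => no
  Position 1: "aa" => no
  Position 2: "aa" => no
  Position 3: "ab" => no
  Position 4: "ba" => no
  Position 5: "ac" => no
  Position 6: "ca" => no
  Position 7: "ac" => no
  Position 8: "cc" => no
Total occurrences: 0

0


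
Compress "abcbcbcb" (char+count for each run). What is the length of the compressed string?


Input: abcbcbcb
Runs:
  'a' x 1 => "a1"
  'b' x 1 => "b1"
  'c' x 1 => "c1"
  'b' x 1 => "b1"
  'c' x 1 => "c1"
  'b' x 1 => "b1"
  'c' x 1 => "c1"
  'b' x 1 => "b1"
Compressed: "a1b1c1b1c1b1c1b1"
Compressed length: 16

16


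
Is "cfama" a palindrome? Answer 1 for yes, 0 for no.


Input: cfama
Reversed: amafc
  Compare pos 0 ('c') with pos 4 ('a'): MISMATCH
  Compare pos 1 ('f') with pos 3 ('m'): MISMATCH
Result: not a palindrome

0


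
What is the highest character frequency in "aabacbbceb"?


Input: aabacbbceb
Character counts:
  'a': 3
  'b': 4
  'c': 2
  'e': 1
Maximum frequency: 4

4


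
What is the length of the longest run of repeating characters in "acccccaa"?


Input: "acccccaa"
Scanning for longest run:
  Position 1 ('c'): new char, reset run to 1
  Position 2 ('c'): continues run of 'c', length=2
  Position 3 ('c'): continues run of 'c', length=3
  Position 4 ('c'): continues run of 'c', length=4
  Position 5 ('c'): continues run of 'c', length=5
  Position 6 ('a'): new char, reset run to 1
  Position 7 ('a'): continues run of 'a', length=2
Longest run: 'c' with length 5

5


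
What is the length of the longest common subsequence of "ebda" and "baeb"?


LCS of "ebda" and "baeb"
DP table:
           b    a    e    b
      0    0    0    0    0
  e   0    0    0    1    1
  b   0    1    1    1    2
  d   0    1    1    1    2
  a   0    1    2    2    2
LCS length = dp[4][4] = 2

2


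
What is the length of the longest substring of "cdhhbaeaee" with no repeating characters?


Input: "cdhhbaeaee"
Sliding window (track last position of each char):
  Position 0 ('c'): window [0,0] length 1 -- new best
  Position 1 ('d'): window [0,1] length 2 -- new best
  Position 2 ('h'): window [0,2] length 3 -- new best
  Position 3 ('h'): repeat (last at 2), move window start to 3
  Position 3 ('h'): window [3,3] length 1
  Position 4 ('b'): window [3,4] length 2
  Position 5 ('a'): window [3,5] length 3
  Position 6 ('e'): window [3,6] length 4 -- new best
  Position 7 ('a'): repeat (last at 5), move window start to 6
  Position 7 ('a'): window [6,7] length 2
  Position 8 ('e'): repeat (last at 6), move window start to 7
  Position 8 ('e'): window [7,8] length 2
  Position 9 ('e'): repeat (last at 8), move window start to 9
  Position 9 ('e'): window [9,9] length 1
Longest substring with no repeats: "hbae" with length 4

4


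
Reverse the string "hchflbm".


Input: hchflbm
Reading characters right to left:
  Position 6: 'm'
  Position 5: 'b'
  Position 4: 'l'
  Position 3: 'f'
  Position 2: 'h'
  Position 1: 'c'
  Position 0: 'h'
Reversed: mblfhch

mblfhch


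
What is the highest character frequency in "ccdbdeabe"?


Input: ccdbdeabe
Character counts:
  'a': 1
  'b': 2
  'c': 2
  'd': 2
  'e': 2
Maximum frequency: 2

2


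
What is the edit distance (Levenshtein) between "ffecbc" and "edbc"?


Computing edit distance: "ffecbc" -> "edbc"
DP table:
           e    d    b    c
      0    1    2    3    4
  f   1    1    2    3    4
  f   2    2    2    3    4
  e   3    2    3    3    4
  c   4    3    3    4    3
  b   5    4    4    3    4
  c   6    5    5    4    3
Edit distance = dp[6][4] = 3

3


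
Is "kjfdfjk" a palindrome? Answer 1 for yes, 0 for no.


Input: kjfdfjk
Reversed: kjfdfjk
  Compare pos 0 ('k') with pos 6 ('k'): match
  Compare pos 1 ('j') with pos 5 ('j'): match
  Compare pos 2 ('f') with pos 4 ('f'): match
Result: palindrome

1


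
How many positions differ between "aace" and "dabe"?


Comparing "aace" and "dabe" position by position:
  Position 0: 'a' vs 'd' => DIFFER
  Position 1: 'a' vs 'a' => same
  Position 2: 'c' vs 'b' => DIFFER
  Position 3: 'e' vs 'e' => same
Positions that differ: 2

2


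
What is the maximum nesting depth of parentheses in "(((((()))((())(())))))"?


Input: "(((((()))((())(())))))"
Tracking depth:
  Position 0 '(': depth becomes 1
  Position 1 '(': depth becomes 2
  Position 2 '(': depth becomes 3
  Position 3 '(': depth becomes 4
  Position 4 '(': depth becomes 5
  Position 5 '(': depth becomes 6
  Position 6 ')': depth becomes 5
  Position 7 ')': depth becomes 4
  Position 8 ')': depth becomes 3
  Position 9 '(': depth becomes 4
  Position 10 '(': depth becomes 5
  Position 11 '(': depth becomes 6
  Position 12 ')': depth becomes 5
  Position 13 ')': depth becomes 4
  Position 14 '(': depth becomes 5
  Position 15 '(': depth becomes 6
  Position 16 ')': depth becomes 5
  Position 17 ')': depth becomes 4
  Position 18 ')': depth becomes 3
  Position 19 ')': depth becomes 2
  Position 20 ')': depth becomes 1
  Position 21 ')': depth becomes 0
Maximum depth reached: 6

6


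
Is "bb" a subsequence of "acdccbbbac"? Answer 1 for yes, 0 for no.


Check if "bb" is a subsequence of "acdccbbbac"
Greedy scan:
  Position 0 ('a'): no match needed
  Position 1 ('c'): no match needed
  Position 2 ('d'): no match needed
  Position 3 ('c'): no match needed
  Position 4 ('c'): no match needed
  Position 5 ('b'): matches sub[0] = 'b'
  Position 6 ('b'): matches sub[1] = 'b'
  Position 7 ('b'): no match needed
  Position 8 ('a'): no match needed
  Position 9 ('c'): no match needed
All 2 characters matched => is a subsequence

1


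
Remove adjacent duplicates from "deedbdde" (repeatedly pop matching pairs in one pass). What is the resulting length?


Input: deedbdde
Stack-based adjacent duplicate removal:
  Read 'd': push. Stack: d
  Read 'e': push. Stack: de
  Read 'e': matches stack top 'e' => pop. Stack: d
  Read 'd': matches stack top 'd' => pop. Stack: (empty)
  Read 'b': push. Stack: b
  Read 'd': push. Stack: bd
  Read 'd': matches stack top 'd' => pop. Stack: b
  Read 'e': push. Stack: be
Final stack: "be" (length 2)

2


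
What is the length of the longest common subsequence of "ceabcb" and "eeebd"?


LCS of "ceabcb" and "eeebd"
DP table:
           e    e    e    b    d
      0    0    0    0    0    0
  c   0    0    0    0    0    0
  e   0    1    1    1    1    1
  a   0    1    1    1    1    1
  b   0    1    1    1    2    2
  c   0    1    1    1    2    2
  b   0    1    1    1    2    2
LCS length = dp[6][5] = 2

2


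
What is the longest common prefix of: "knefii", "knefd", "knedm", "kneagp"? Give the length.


Words: knefii, knefd, knedm, kneagp
  Position 0: all 'k' => match
  Position 1: all 'n' => match
  Position 2: all 'e' => match
  Position 3: ('f', 'f', 'd', 'a') => mismatch, stop
LCP = "kne" (length 3)

3


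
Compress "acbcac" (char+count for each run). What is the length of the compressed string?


Input: acbcac
Runs:
  'a' x 1 => "a1"
  'c' x 1 => "c1"
  'b' x 1 => "b1"
  'c' x 1 => "c1"
  'a' x 1 => "a1"
  'c' x 1 => "c1"
Compressed: "a1c1b1c1a1c1"
Compressed length: 12

12


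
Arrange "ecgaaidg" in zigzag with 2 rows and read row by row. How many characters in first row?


Zigzag "ecgaaidg" into 2 rows:
Placing characters:
  'e' => row 0
  'c' => row 1
  'g' => row 0
  'a' => row 1
  'a' => row 0
  'i' => row 1
  'd' => row 0
  'g' => row 1
Rows:
  Row 0: "egad"
  Row 1: "caig"
First row length: 4

4


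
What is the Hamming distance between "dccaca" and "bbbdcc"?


Comparing "dccaca" and "bbbdcc" position by position:
  Position 0: 'd' vs 'b' => differ
  Position 1: 'c' vs 'b' => differ
  Position 2: 'c' vs 'b' => differ
  Position 3: 'a' vs 'd' => differ
  Position 4: 'c' vs 'c' => same
  Position 5: 'a' vs 'c' => differ
Total differences (Hamming distance): 5

5


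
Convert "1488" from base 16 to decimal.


Input: "1488" in base 16
Positional expansion:
  Digit '1' (value 1) x 16^3 = 4096
  Digit '4' (value 4) x 16^2 = 1024
  Digit '8' (value 8) x 16^1 = 128
  Digit '8' (value 8) x 16^0 = 8
Sum = 5256

5256


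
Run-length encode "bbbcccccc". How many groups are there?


Input: bbbcccccc
Scanning for consecutive runs:
  Group 1: 'b' x 3 (positions 0-2)
  Group 2: 'c' x 6 (positions 3-8)
Total groups: 2

2


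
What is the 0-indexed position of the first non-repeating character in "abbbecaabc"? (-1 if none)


Input: abbbecaabc
Character frequencies:
  'a': 3
  'b': 4
  'c': 2
  'e': 1
Scanning left to right for freq == 1:
  Position 0 ('a'): freq=3, skip
  Position 1 ('b'): freq=4, skip
  Position 2 ('b'): freq=4, skip
  Position 3 ('b'): freq=4, skip
  Position 4 ('e'): unique! => answer = 4

4


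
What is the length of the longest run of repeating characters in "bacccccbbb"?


Input: "bacccccbbb"
Scanning for longest run:
  Position 1 ('a'): new char, reset run to 1
  Position 2 ('c'): new char, reset run to 1
  Position 3 ('c'): continues run of 'c', length=2
  Position 4 ('c'): continues run of 'c', length=3
  Position 5 ('c'): continues run of 'c', length=4
  Position 6 ('c'): continues run of 'c', length=5
  Position 7 ('b'): new char, reset run to 1
  Position 8 ('b'): continues run of 'b', length=2
  Position 9 ('b'): continues run of 'b', length=3
Longest run: 'c' with length 5

5


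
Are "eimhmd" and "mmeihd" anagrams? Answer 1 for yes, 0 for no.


Strings: "eimhmd", "mmeihd"
Sorted first:  dehimm
Sorted second: dehimm
Sorted forms match => anagrams

1


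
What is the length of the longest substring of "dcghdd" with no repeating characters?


Input: "dcghdd"
Sliding window (track last position of each char):
  Position 0 ('d'): window [0,0] length 1 -- new best
  Position 1 ('c'): window [0,1] length 2 -- new best
  Position 2 ('g'): window [0,2] length 3 -- new best
  Position 3 ('h'): window [0,3] length 4 -- new best
  Position 4 ('d'): repeat (last at 0), move window start to 1
  Position 4 ('d'): window [1,4] length 4
  Position 5 ('d'): repeat (last at 4), move window start to 5
  Position 5 ('d'): window [5,5] length 1
Longest substring with no repeats: "dcgh" with length 4

4


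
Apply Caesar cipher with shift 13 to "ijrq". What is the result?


Caesar cipher: shift "ijrq" by 13
  'i' (pos 8) + 13 = pos 21 = 'v'
  'j' (pos 9) + 13 = pos 22 = 'w'
  'r' (pos 17) + 13 = pos 4 = 'e'
  'q' (pos 16) + 13 = pos 3 = 'd'
Result: vwed

vwed


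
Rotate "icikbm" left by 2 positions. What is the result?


Input: "icikbm", rotate left by 2
First 2 characters: "ic"
Remaining characters: "ikbm"
Concatenate remaining + first: "ikbm" + "ic" = "ikbmic"

ikbmic


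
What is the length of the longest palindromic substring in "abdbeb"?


Input: "abdbeb"
Checking substrings for palindromes:
  [1:4] "bdb" (len 3) => palindrome
  [3:6] "beb" (len 3) => palindrome
Longest palindromic substring: "bdb" with length 3

3


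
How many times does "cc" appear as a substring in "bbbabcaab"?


Searching for "cc" in "bbbabcaab"
Scanning each position:
  Position 0: "bb" => no
  Position 1: "bb" => no
  Position 2: "ba" => no
  Position 3: "ab" => no
  Position 4: "bc" => no
  Position 5: "ca" => no
  Position 6: "aa" => no
  Position 7: "ab" => no
Total occurrences: 0

0


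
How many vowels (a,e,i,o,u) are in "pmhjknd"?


Input: pmhjknd
Checking each character:
  'p' at position 0: consonant
  'm' at position 1: consonant
  'h' at position 2: consonant
  'j' at position 3: consonant
  'k' at position 4: consonant
  'n' at position 5: consonant
  'd' at position 6: consonant
Total vowels: 0

0


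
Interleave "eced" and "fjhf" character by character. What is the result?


Interleaving "eced" and "fjhf":
  Position 0: 'e' from first, 'f' from second => "ef"
  Position 1: 'c' from first, 'j' from second => "cj"
  Position 2: 'e' from first, 'h' from second => "eh"
  Position 3: 'd' from first, 'f' from second => "df"
Result: efcjehdf

efcjehdf


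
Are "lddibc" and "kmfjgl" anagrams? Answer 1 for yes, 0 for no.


Strings: "lddibc", "kmfjgl"
Sorted first:  bcddil
Sorted second: fgjklm
Differ at position 0: 'b' vs 'f' => not anagrams

0


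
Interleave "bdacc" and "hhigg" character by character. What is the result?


Interleaving "bdacc" and "hhigg":
  Position 0: 'b' from first, 'h' from second => "bh"
  Position 1: 'd' from first, 'h' from second => "dh"
  Position 2: 'a' from first, 'i' from second => "ai"
  Position 3: 'c' from first, 'g' from second => "cg"
  Position 4: 'c' from first, 'g' from second => "cg"
Result: bhdhaicgcg

bhdhaicgcg


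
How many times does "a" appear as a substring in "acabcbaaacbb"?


Searching for "a" in "acabcbaaacbb"
Scanning each position:
  Position 0: "a" => MATCH
  Position 1: "c" => no
  Position 2: "a" => MATCH
  Position 3: "b" => no
  Position 4: "c" => no
  Position 5: "b" => no
  Position 6: "a" => MATCH
  Position 7: "a" => MATCH
  Position 8: "a" => MATCH
  Position 9: "c" => no
  Position 10: "b" => no
  Position 11: "b" => no
Total occurrences: 5

5


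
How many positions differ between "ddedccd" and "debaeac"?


Comparing "ddedccd" and "debaeac" position by position:
  Position 0: 'd' vs 'd' => same
  Position 1: 'd' vs 'e' => DIFFER
  Position 2: 'e' vs 'b' => DIFFER
  Position 3: 'd' vs 'a' => DIFFER
  Position 4: 'c' vs 'e' => DIFFER
  Position 5: 'c' vs 'a' => DIFFER
  Position 6: 'd' vs 'c' => DIFFER
Positions that differ: 6

6
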